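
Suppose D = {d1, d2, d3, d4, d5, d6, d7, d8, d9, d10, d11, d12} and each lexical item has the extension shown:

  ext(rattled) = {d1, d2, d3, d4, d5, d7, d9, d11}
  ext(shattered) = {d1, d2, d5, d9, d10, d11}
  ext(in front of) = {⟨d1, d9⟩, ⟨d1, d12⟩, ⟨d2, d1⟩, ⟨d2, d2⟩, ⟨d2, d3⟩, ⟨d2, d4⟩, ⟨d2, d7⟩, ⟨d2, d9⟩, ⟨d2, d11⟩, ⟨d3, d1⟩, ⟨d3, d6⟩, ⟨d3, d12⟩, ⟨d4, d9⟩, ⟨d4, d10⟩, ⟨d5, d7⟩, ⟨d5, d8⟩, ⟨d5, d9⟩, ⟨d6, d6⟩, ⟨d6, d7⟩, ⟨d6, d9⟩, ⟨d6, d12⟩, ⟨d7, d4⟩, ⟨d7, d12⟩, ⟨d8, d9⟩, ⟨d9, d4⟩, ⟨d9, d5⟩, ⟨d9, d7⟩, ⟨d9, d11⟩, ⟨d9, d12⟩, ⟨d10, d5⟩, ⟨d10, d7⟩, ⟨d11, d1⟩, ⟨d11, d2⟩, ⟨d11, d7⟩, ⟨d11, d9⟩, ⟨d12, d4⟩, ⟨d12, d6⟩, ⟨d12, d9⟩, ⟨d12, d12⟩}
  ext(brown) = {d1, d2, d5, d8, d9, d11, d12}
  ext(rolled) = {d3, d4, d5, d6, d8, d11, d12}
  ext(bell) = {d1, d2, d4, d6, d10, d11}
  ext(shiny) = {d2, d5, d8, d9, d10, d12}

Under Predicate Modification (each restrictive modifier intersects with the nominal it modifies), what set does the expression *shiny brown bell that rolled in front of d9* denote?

⟦that rolled⟧ = ⟦rolled⟧ = {d3, d4, d5, d6, d8, d11, d12}
⟦in front of d9⟧ = {x : ⟨x, d9⟩ ∈ ⟦in front of⟧} = {d1, d2, d4, d5, d6, d8, d11, d12}
⟦bell⟧ = {d1, d2, d4, d6, d10, d11}
… ∩ ⟦that rolled⟧ = {d1, d2, d4, d6, d10, d11} ∩ {d3, d4, d5, d6, d8, d11, d12} = {d4, d6, d11}
… ∩ ⟦in front of d9⟧ = {d4, d6, d11} ∩ {d1, d2, d4, d5, d6, d8, d11, d12} = {d4, d6, d11}
… ∩ ⟦shiny⟧ = {d4, d6, d11} ∩ {d2, d5, d8, d9, d10, d12} = ∅
… ∩ ⟦brown⟧ = ∅ ∩ {d1, d2, d5, d8, d9, d11, d12} = ∅
So ⟦shiny brown bell that rolled in front of d9⟧ = ∅.

∅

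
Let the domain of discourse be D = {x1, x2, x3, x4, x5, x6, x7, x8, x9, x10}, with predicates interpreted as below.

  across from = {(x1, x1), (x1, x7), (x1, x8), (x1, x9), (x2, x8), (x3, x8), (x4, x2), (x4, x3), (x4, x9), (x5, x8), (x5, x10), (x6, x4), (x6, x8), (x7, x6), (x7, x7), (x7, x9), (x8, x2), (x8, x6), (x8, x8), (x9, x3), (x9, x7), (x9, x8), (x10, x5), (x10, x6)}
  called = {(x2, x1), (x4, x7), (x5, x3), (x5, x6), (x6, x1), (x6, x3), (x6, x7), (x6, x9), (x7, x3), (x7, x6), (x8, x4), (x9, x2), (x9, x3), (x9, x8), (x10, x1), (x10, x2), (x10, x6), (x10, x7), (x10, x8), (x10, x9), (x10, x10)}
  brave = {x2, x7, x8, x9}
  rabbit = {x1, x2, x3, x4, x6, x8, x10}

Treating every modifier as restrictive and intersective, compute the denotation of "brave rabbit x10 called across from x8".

⟦x10 called⟧ = {x : ⟨x10, x⟩ ∈ ⟦called⟧} = {x1, x2, x6, x7, x8, x9, x10}
⟦across from x8⟧ = {x : ⟨x, x8⟩ ∈ ⟦across from⟧} = {x1, x2, x3, x5, x6, x8, x9}
⟦rabbit⟧ = {x1, x2, x3, x4, x6, x8, x10}
… ∩ ⟦x10 called⟧ = {x1, x2, x3, x4, x6, x8, x10} ∩ {x1, x2, x6, x7, x8, x9, x10} = {x1, x2, x6, x8, x10}
… ∩ ⟦across from x8⟧ = {x1, x2, x6, x8, x10} ∩ {x1, x2, x3, x5, x6, x8, x9} = {x1, x2, x6, x8}
… ∩ ⟦brave⟧ = {x1, x2, x6, x8} ∩ {x2, x7, x8, x9} = {x2, x8}
So ⟦brave rabbit x10 called across from x8⟧ = {x2, x8}.

{x2, x8}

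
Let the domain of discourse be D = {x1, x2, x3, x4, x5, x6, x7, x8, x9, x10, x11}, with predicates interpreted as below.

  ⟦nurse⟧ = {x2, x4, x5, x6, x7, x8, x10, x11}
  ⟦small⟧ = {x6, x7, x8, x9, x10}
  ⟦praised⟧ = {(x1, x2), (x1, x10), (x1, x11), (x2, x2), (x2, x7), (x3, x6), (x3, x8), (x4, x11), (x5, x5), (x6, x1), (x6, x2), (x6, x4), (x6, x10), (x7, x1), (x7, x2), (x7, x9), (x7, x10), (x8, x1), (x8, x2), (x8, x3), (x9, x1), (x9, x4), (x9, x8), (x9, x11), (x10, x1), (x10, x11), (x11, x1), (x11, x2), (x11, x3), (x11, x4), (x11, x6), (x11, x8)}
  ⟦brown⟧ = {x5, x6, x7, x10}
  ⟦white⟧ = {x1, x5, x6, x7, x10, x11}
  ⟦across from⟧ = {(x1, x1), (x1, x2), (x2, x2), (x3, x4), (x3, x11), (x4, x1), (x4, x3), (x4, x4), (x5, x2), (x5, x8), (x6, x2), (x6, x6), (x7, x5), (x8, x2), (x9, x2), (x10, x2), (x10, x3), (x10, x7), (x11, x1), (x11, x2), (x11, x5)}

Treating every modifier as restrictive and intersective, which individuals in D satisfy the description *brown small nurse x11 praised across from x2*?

⟦x11 praised⟧ = {x : ⟨x11, x⟩ ∈ ⟦praised⟧} = {x1, x2, x3, x4, x6, x8}
⟦across from x2⟧ = {x : ⟨x, x2⟩ ∈ ⟦across from⟧} = {x1, x2, x5, x6, x8, x9, x10, x11}
⟦nurse⟧ = {x2, x4, x5, x6, x7, x8, x10, x11}
… ∩ ⟦x11 praised⟧ = {x2, x4, x5, x6, x7, x8, x10, x11} ∩ {x1, x2, x3, x4, x6, x8} = {x2, x4, x6, x8}
… ∩ ⟦across from x2⟧ = {x2, x4, x6, x8} ∩ {x1, x2, x5, x6, x8, x9, x10, x11} = {x2, x6, x8}
… ∩ ⟦brown⟧ = {x2, x6, x8} ∩ {x5, x6, x7, x10} = {x6}
… ∩ ⟦small⟧ = {x6} ∩ {x6, x7, x8, x9, x10} = {x6}
So ⟦brown small nurse x11 praised across from x2⟧ = {x6}.

{x6}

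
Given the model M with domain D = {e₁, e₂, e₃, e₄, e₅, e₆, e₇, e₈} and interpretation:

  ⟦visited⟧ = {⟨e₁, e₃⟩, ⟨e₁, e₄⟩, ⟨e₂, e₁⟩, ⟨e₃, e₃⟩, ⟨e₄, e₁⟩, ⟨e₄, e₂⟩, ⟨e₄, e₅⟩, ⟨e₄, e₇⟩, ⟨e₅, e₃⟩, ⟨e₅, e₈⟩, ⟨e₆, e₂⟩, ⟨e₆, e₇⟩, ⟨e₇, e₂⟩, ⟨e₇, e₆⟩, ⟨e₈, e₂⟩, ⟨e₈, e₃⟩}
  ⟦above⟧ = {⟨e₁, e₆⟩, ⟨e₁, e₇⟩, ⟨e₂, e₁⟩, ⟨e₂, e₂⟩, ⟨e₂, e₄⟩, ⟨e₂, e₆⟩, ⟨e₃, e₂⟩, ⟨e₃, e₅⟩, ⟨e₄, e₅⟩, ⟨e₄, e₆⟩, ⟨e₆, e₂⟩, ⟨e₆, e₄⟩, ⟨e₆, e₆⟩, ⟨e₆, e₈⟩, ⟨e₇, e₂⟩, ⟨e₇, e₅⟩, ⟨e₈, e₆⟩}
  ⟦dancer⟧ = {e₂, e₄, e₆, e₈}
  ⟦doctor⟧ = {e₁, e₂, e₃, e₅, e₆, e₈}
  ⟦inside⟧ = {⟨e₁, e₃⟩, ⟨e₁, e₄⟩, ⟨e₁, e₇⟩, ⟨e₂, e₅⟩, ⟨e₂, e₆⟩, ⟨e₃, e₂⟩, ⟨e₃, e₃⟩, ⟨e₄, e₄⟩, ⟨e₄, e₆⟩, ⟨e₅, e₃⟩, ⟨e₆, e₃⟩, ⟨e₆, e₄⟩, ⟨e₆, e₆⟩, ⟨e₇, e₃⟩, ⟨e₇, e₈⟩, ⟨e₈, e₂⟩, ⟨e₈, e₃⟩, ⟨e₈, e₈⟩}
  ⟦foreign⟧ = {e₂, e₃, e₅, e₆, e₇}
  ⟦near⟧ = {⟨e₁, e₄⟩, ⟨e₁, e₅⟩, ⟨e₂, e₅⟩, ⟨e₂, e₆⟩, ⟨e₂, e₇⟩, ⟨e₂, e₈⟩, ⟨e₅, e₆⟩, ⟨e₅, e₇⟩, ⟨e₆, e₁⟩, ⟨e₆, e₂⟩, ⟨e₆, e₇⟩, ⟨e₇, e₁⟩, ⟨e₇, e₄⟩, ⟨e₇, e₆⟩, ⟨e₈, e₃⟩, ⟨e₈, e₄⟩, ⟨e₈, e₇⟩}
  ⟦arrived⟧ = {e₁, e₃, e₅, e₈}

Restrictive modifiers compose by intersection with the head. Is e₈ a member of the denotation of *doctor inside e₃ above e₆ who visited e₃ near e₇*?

yes

⟦inside e₃⟧ = {x : ⟨x, e₃⟩ ∈ ⟦inside⟧} = {e₁, e₃, e₅, e₆, e₇, e₈}
⟦above e₆⟧ = {x : ⟨x, e₆⟩ ∈ ⟦above⟧} = {e₁, e₂, e₄, e₆, e₈}
⟦who visited e₃⟧ = {x : ⟨x, e₃⟩ ∈ ⟦visited⟧} = {e₁, e₃, e₅, e₈}
⟦near e₇⟧ = {x : ⟨x, e₇⟩ ∈ ⟦near⟧} = {e₂, e₅, e₆, e₈}
⟦doctor⟧ = {e₁, e₂, e₃, e₅, e₆, e₈}
… ∩ ⟦inside e₃⟧ = {e₁, e₂, e₃, e₅, e₆, e₈} ∩ {e₁, e₃, e₅, e₆, e₇, e₈} = {e₁, e₃, e₅, e₆, e₈}
… ∩ ⟦above e₆⟧ = {e₁, e₃, e₅, e₆, e₈} ∩ {e₁, e₂, e₄, e₆, e₈} = {e₁, e₆, e₈}
… ∩ ⟦who visited e₃⟧ = {e₁, e₆, e₈} ∩ {e₁, e₃, e₅, e₈} = {e₁, e₈}
… ∩ ⟦near e₇⟧ = {e₁, e₈} ∩ {e₂, e₅, e₆, e₈} = {e₈}
⟦doctor inside e₃ above e₆ who visited e₃ near e₇⟧ = {e₈}; e₈ ∈ this set.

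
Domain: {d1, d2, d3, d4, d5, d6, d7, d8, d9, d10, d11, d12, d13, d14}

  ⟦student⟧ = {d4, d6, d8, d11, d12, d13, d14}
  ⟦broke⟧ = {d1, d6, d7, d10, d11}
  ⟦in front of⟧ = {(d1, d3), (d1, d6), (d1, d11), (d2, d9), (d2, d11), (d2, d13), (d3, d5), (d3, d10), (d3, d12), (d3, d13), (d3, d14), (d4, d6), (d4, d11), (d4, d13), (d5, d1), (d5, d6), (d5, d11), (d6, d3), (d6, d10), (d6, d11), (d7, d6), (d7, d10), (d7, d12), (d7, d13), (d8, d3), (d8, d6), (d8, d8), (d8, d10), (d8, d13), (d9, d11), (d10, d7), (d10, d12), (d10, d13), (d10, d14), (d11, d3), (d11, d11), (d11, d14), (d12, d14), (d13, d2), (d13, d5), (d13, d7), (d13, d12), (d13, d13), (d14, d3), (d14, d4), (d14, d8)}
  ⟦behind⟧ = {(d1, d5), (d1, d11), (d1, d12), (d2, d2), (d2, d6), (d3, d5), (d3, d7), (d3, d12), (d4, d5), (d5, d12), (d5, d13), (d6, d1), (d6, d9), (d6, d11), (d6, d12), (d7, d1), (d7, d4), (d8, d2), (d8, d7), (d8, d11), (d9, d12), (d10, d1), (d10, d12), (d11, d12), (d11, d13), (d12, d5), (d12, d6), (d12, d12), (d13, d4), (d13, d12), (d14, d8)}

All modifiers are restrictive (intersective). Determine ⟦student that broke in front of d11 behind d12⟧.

{d6, d11}

⟦that broke⟧ = ⟦broke⟧ = {d1, d6, d7, d10, d11}
⟦in front of d11⟧ = {x : ⟨x, d11⟩ ∈ ⟦in front of⟧} = {d1, d2, d4, d5, d6, d9, d11}
⟦behind d12⟧ = {x : ⟨x, d12⟩ ∈ ⟦behind⟧} = {d1, d3, d5, d6, d9, d10, d11, d12, d13}
⟦student⟧ = {d4, d6, d8, d11, d12, d13, d14}
… ∩ ⟦that broke⟧ = {d4, d6, d8, d11, d12, d13, d14} ∩ {d1, d6, d7, d10, d11} = {d6, d11}
… ∩ ⟦in front of d11⟧ = {d6, d11} ∩ {d1, d2, d4, d5, d6, d9, d11} = {d6, d11}
… ∩ ⟦behind d12⟧ = {d6, d11} ∩ {d1, d3, d5, d6, d9, d10, d11, d12, d13} = {d6, d11}
So ⟦student that broke in front of d11 behind d12⟧ = {d6, d11}.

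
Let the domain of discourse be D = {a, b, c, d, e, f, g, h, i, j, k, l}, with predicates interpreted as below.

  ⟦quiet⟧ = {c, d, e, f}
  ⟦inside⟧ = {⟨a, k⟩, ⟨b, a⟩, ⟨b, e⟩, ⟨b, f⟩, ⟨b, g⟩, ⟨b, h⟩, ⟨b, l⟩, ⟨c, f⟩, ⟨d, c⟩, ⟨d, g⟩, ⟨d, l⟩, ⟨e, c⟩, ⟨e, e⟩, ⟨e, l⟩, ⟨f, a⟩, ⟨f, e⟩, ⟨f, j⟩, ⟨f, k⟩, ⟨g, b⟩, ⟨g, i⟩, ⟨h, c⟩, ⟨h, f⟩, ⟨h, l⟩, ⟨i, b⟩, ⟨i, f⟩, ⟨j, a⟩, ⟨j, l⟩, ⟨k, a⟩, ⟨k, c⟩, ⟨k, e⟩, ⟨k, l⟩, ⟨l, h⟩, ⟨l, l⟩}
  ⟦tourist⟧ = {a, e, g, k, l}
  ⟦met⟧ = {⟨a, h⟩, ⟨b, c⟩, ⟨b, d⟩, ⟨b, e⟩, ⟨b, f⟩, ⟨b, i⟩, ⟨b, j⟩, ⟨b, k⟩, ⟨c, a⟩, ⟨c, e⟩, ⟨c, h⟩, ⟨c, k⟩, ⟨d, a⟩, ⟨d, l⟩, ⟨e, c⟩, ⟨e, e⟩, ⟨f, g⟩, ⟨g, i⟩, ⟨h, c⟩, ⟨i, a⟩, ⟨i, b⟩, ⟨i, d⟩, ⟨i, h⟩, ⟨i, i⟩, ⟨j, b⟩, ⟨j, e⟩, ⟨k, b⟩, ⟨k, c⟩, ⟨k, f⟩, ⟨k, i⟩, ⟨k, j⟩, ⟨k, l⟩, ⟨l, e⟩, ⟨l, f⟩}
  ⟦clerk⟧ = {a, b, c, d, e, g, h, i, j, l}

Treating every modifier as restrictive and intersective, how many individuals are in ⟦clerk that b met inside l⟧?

⟦that b met⟧ = {x : ⟨b, x⟩ ∈ ⟦met⟧} = {c, d, e, f, i, j, k}
⟦inside l⟧ = {x : ⟨x, l⟩ ∈ ⟦inside⟧} = {b, d, e, h, j, k, l}
⟦clerk⟧ = {a, b, c, d, e, g, h, i, j, l}
… ∩ ⟦that b met⟧ = {a, b, c, d, e, g, h, i, j, l} ∩ {c, d, e, f, i, j, k} = {c, d, e, i, j}
… ∩ ⟦inside l⟧ = {c, d, e, i, j} ∩ {b, d, e, h, j, k, l} = {d, e, j}
⟦clerk that b met inside l⟧ = {d, e, j}, so the cardinality is 3.

3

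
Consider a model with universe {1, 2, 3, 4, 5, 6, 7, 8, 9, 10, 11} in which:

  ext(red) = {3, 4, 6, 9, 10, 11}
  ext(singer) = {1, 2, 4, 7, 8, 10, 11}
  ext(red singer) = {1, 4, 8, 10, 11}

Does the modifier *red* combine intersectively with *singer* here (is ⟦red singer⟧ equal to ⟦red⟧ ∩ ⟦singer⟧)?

no

⟦red⟧ ∩ ⟦singer⟧ = {3, 4, 6, 9, 10, 11} ∩ {1, 2, 4, 7, 8, 10, 11} = {4, 10, 11}
Observed ⟦red singer⟧ = {1, 4, 8, 10, 11}.
These differ, so the modifier is not intersective in this model.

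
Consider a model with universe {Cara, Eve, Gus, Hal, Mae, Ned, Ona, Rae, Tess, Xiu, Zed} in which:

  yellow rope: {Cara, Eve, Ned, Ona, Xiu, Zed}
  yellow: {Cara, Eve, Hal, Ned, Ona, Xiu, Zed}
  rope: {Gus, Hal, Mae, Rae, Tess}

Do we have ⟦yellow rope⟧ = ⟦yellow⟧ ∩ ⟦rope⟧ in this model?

⟦yellow⟧ ∩ ⟦rope⟧ = {Cara, Eve, Hal, Ned, Ona, Xiu, Zed} ∩ {Gus, Hal, Mae, Rae, Tess} = {Hal}
Observed ⟦yellow rope⟧ = {Cara, Eve, Ned, Ona, Xiu, Zed}.
These differ, so the modifier is not intersective in this model.

no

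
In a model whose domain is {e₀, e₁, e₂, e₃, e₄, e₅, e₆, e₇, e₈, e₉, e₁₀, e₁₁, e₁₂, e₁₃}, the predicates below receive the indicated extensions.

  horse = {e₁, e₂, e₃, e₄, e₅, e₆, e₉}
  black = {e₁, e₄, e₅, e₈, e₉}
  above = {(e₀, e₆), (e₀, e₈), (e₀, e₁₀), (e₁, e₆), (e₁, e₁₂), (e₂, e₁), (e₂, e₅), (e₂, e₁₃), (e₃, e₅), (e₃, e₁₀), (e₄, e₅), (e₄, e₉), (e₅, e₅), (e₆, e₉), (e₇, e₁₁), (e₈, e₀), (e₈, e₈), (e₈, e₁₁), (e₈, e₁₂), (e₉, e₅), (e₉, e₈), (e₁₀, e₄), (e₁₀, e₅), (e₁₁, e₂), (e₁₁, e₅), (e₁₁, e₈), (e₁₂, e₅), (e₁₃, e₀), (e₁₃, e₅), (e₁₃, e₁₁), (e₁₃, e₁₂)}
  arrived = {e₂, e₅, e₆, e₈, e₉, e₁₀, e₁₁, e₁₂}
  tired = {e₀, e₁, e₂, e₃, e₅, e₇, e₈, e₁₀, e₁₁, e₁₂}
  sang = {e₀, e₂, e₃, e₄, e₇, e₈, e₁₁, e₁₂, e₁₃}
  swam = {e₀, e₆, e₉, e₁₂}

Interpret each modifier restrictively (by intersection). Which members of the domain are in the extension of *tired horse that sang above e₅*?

{e₂, e₃}

⟦that sang⟧ = ⟦sang⟧ = {e₀, e₂, e₃, e₄, e₇, e₈, e₁₁, e₁₂, e₁₃}
⟦above e₅⟧ = {x : ⟨x, e₅⟩ ∈ ⟦above⟧} = {e₂, e₃, e₄, e₅, e₉, e₁₀, e₁₁, e₁₂, e₁₃}
⟦horse⟧ = {e₁, e₂, e₃, e₄, e₅, e₆, e₉}
… ∩ ⟦that sang⟧ = {e₁, e₂, e₃, e₄, e₅, e₆, e₉} ∩ {e₀, e₂, e₃, e₄, e₇, e₈, e₁₁, e₁₂, e₁₃} = {e₂, e₃, e₄}
… ∩ ⟦above e₅⟧ = {e₂, e₃, e₄} ∩ {e₂, e₃, e₄, e₅, e₉, e₁₀, e₁₁, e₁₂, e₁₃} = {e₂, e₃, e₄}
… ∩ ⟦tired⟧ = {e₂, e₃, e₄} ∩ {e₀, e₁, e₂, e₃, e₅, e₇, e₈, e₁₀, e₁₁, e₁₂} = {e₂, e₃}
So ⟦tired horse that sang above e₅⟧ = {e₂, e₃}.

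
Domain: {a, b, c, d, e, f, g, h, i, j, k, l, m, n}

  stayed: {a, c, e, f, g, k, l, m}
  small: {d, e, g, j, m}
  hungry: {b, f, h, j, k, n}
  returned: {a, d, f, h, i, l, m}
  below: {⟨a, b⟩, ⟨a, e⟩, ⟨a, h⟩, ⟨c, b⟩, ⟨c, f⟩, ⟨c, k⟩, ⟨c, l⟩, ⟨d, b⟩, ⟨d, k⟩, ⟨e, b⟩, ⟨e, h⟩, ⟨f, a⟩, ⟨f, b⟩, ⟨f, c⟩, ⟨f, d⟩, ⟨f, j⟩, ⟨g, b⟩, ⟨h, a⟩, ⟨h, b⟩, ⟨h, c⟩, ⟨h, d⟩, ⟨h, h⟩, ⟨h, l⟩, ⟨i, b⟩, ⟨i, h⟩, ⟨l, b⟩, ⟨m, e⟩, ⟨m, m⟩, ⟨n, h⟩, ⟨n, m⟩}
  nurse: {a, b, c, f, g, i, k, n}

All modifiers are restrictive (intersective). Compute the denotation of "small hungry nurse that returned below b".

∅

⟦that returned⟧ = ⟦returned⟧ = {a, d, f, h, i, l, m}
⟦below b⟧ = {x : ⟨x, b⟩ ∈ ⟦below⟧} = {a, c, d, e, f, g, h, i, l}
⟦nurse⟧ = {a, b, c, f, g, i, k, n}
… ∩ ⟦that returned⟧ = {a, b, c, f, g, i, k, n} ∩ {a, d, f, h, i, l, m} = {a, f, i}
… ∩ ⟦below b⟧ = {a, f, i} ∩ {a, c, d, e, f, g, h, i, l} = {a, f, i}
… ∩ ⟦small⟧ = {a, f, i} ∩ {d, e, g, j, m} = ∅
… ∩ ⟦hungry⟧ = ∅ ∩ {b, f, h, j, k, n} = ∅
So ⟦small hungry nurse that returned below b⟧ = ∅.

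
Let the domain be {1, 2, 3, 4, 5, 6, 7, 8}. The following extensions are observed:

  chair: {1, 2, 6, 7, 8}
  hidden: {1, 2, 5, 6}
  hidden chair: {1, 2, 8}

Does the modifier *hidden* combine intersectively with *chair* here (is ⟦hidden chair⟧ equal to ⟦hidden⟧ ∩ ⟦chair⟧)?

⟦hidden⟧ ∩ ⟦chair⟧ = {1, 2, 5, 6} ∩ {1, 2, 6, 7, 8} = {1, 2, 6}
Observed ⟦hidden chair⟧ = {1, 2, 8}.
These differ, so the modifier is not intersective in this model.

no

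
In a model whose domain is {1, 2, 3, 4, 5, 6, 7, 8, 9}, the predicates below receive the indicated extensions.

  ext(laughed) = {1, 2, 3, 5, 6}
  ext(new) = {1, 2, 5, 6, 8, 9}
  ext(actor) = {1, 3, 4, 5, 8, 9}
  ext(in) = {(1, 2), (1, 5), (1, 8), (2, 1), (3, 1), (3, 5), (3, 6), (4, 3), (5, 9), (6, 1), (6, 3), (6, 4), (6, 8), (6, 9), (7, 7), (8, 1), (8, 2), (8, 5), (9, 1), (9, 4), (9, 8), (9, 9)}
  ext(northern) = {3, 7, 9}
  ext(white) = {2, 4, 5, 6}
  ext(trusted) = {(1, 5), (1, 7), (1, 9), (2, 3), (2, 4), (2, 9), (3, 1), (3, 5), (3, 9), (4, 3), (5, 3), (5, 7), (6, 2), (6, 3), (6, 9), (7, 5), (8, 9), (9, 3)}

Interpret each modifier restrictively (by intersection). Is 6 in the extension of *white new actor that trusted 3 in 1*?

no

⟦that trusted 3⟧ = {x : ⟨x, 3⟩ ∈ ⟦trusted⟧} = {2, 4, 5, 6, 9}
⟦in 1⟧ = {x : ⟨x, 1⟩ ∈ ⟦in⟧} = {2, 3, 6, 8, 9}
⟦actor⟧ = {1, 3, 4, 5, 8, 9}
… ∩ ⟦that trusted 3⟧ = {1, 3, 4, 5, 8, 9} ∩ {2, 4, 5, 6, 9} = {4, 5, 9}
… ∩ ⟦in 1⟧ = {4, 5, 9} ∩ {2, 3, 6, 8, 9} = {9}
… ∩ ⟦white⟧ = {9} ∩ {2, 4, 5, 6} = ∅
… ∩ ⟦new⟧ = ∅ ∩ {1, 2, 5, 6, 8, 9} = ∅
⟦white new actor that trusted 3 in 1⟧ = ∅; 6 ∉ this set.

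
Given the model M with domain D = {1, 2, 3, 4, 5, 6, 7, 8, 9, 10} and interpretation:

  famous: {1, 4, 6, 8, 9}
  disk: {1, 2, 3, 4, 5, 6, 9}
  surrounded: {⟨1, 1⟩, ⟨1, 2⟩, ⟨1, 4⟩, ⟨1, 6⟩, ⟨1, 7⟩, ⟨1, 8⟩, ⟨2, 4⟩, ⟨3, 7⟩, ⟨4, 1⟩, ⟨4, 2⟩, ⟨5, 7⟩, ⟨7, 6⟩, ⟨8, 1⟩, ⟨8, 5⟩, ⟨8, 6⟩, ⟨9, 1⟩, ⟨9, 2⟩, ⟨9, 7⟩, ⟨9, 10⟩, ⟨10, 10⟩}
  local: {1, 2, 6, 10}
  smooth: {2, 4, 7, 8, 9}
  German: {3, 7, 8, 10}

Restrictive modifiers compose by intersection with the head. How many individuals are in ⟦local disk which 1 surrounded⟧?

⟦which 1 surrounded⟧ = {x : ⟨1, x⟩ ∈ ⟦surrounded⟧} = {1, 2, 4, 6, 7, 8}
⟦disk⟧ = {1, 2, 3, 4, 5, 6, 9}
… ∩ ⟦which 1 surrounded⟧ = {1, 2, 3, 4, 5, 6, 9} ∩ {1, 2, 4, 6, 7, 8} = {1, 2, 4, 6}
… ∩ ⟦local⟧ = {1, 2, 4, 6} ∩ {1, 2, 6, 10} = {1, 2, 6}
⟦local disk which 1 surrounded⟧ = {1, 2, 6}, so the cardinality is 3.

3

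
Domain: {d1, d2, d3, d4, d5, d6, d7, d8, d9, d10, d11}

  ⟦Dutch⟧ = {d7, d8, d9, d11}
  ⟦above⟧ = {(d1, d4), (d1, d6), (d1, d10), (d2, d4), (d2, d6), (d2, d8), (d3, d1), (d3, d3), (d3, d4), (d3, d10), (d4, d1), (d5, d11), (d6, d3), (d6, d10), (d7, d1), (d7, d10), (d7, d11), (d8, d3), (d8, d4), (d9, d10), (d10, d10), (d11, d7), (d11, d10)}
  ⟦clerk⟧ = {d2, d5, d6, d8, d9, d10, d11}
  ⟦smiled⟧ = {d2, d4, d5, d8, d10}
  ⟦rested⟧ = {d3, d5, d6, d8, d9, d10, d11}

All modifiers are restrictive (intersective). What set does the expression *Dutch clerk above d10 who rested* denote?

{d9, d11}

⟦above d10⟧ = {x : ⟨x, d10⟩ ∈ ⟦above⟧} = {d1, d3, d6, d7, d9, d10, d11}
⟦who rested⟧ = ⟦rested⟧ = {d3, d5, d6, d8, d9, d10, d11}
⟦clerk⟧ = {d2, d5, d6, d8, d9, d10, d11}
… ∩ ⟦above d10⟧ = {d2, d5, d6, d8, d9, d10, d11} ∩ {d1, d3, d6, d7, d9, d10, d11} = {d6, d9, d10, d11}
… ∩ ⟦who rested⟧ = {d6, d9, d10, d11} ∩ {d3, d5, d6, d8, d9, d10, d11} = {d6, d9, d10, d11}
… ∩ ⟦Dutch⟧ = {d6, d9, d10, d11} ∩ {d7, d8, d9, d11} = {d9, d11}
So ⟦Dutch clerk above d10 who rested⟧ = {d9, d11}.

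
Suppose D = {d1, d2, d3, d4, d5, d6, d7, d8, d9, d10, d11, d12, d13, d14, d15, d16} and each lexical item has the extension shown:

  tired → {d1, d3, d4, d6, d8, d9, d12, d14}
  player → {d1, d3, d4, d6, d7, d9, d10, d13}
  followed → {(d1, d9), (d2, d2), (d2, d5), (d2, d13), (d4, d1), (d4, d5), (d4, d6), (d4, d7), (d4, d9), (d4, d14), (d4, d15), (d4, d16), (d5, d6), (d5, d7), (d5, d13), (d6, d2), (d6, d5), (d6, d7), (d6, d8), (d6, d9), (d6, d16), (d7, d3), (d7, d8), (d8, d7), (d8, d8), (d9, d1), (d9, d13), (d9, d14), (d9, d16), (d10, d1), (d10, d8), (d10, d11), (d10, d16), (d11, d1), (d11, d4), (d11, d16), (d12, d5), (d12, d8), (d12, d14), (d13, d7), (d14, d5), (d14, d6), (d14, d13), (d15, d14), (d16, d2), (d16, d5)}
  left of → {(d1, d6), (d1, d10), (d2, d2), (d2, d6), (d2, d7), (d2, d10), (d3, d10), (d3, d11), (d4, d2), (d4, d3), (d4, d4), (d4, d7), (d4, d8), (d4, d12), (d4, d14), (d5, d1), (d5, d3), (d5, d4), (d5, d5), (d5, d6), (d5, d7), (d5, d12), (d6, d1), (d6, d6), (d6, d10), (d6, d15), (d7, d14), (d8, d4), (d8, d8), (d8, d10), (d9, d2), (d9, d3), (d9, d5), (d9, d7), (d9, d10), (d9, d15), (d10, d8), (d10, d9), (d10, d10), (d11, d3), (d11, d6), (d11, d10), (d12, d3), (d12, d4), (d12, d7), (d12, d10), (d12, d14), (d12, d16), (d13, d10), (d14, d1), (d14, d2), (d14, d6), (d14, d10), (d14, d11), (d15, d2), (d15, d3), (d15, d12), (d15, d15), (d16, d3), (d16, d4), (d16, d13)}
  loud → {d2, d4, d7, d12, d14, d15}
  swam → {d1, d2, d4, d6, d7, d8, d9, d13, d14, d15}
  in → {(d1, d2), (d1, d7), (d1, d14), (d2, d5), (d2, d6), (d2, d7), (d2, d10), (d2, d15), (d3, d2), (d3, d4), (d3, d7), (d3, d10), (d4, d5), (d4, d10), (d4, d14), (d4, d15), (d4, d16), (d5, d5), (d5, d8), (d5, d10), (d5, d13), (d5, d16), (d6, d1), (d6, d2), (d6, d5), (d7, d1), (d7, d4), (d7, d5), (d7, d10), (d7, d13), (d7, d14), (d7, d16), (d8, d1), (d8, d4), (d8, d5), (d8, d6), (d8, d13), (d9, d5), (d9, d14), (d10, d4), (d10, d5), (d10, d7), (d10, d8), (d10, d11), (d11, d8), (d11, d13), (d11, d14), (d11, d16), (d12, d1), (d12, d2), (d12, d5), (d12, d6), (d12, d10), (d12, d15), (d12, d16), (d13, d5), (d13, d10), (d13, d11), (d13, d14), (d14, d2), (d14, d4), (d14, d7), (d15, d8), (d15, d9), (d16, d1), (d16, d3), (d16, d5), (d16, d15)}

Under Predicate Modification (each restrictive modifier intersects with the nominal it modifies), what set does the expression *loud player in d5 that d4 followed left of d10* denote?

⟦in d5⟧ = {x : ⟨x, d5⟩ ∈ ⟦in⟧} = {d2, d4, d5, d6, d7, d8, d9, d10, d12, d13, d16}
⟦that d4 followed⟧ = {x : ⟨d4, x⟩ ∈ ⟦followed⟧} = {d1, d5, d6, d7, d9, d14, d15, d16}
⟦left of d10⟧ = {x : ⟨x, d10⟩ ∈ ⟦left of⟧} = {d1, d2, d3, d6, d8, d9, d10, d11, d12, d13, d14}
⟦player⟧ = {d1, d3, d4, d6, d7, d9, d10, d13}
… ∩ ⟦in d5⟧ = {d1, d3, d4, d6, d7, d9, d10, d13} ∩ {d2, d4, d5, d6, d7, d8, d9, d10, d12, d13, d16} = {d4, d6, d7, d9, d10, d13}
… ∩ ⟦that d4 followed⟧ = {d4, d6, d7, d9, d10, d13} ∩ {d1, d5, d6, d7, d9, d14, d15, d16} = {d6, d7, d9}
… ∩ ⟦left of d10⟧ = {d6, d7, d9} ∩ {d1, d2, d3, d6, d8, d9, d10, d11, d12, d13, d14} = {d6, d9}
… ∩ ⟦loud⟧ = {d6, d9} ∩ {d2, d4, d7, d12, d14, d15} = ∅
So ⟦loud player in d5 that d4 followed left of d10⟧ = {}.

{}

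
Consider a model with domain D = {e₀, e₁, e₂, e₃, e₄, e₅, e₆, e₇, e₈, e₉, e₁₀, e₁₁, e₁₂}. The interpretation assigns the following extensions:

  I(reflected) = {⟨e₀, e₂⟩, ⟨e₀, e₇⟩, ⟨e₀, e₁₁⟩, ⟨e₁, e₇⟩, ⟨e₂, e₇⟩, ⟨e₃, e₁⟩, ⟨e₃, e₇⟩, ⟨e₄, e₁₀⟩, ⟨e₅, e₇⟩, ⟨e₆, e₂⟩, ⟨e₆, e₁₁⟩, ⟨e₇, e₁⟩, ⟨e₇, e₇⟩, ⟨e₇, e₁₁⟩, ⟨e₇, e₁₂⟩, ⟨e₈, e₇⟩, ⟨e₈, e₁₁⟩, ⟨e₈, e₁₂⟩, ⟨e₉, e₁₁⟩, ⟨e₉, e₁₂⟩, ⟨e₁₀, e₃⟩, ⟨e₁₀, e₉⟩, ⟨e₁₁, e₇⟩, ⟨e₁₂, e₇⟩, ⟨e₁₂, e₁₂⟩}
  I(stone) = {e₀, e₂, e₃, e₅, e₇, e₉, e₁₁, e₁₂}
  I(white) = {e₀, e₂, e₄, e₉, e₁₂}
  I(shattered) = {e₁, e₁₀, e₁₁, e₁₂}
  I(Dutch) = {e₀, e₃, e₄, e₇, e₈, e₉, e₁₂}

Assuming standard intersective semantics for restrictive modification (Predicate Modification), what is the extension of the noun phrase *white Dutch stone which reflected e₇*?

⟦which reflected e₇⟧ = {x : ⟨x, e₇⟩ ∈ ⟦reflected⟧} = {e₀, e₁, e₂, e₃, e₅, e₇, e₈, e₁₁, e₁₂}
⟦stone⟧ = {e₀, e₂, e₃, e₅, e₇, e₉, e₁₁, e₁₂}
… ∩ ⟦which reflected e₇⟧ = {e₀, e₂, e₃, e₅, e₇, e₉, e₁₁, e₁₂} ∩ {e₀, e₁, e₂, e₃, e₅, e₇, e₈, e₁₁, e₁₂} = {e₀, e₂, e₃, e₅, e₇, e₁₁, e₁₂}
… ∩ ⟦white⟧ = {e₀, e₂, e₃, e₅, e₇, e₁₁, e₁₂} ∩ {e₀, e₂, e₄, e₉, e₁₂} = {e₀, e₂, e₁₂}
… ∩ ⟦Dutch⟧ = {e₀, e₂, e₁₂} ∩ {e₀, e₃, e₄, e₇, e₈, e₉, e₁₂} = {e₀, e₁₂}
So ⟦white Dutch stone which reflected e₇⟧ = {e₀, e₁₂}.

{e₀, e₁₂}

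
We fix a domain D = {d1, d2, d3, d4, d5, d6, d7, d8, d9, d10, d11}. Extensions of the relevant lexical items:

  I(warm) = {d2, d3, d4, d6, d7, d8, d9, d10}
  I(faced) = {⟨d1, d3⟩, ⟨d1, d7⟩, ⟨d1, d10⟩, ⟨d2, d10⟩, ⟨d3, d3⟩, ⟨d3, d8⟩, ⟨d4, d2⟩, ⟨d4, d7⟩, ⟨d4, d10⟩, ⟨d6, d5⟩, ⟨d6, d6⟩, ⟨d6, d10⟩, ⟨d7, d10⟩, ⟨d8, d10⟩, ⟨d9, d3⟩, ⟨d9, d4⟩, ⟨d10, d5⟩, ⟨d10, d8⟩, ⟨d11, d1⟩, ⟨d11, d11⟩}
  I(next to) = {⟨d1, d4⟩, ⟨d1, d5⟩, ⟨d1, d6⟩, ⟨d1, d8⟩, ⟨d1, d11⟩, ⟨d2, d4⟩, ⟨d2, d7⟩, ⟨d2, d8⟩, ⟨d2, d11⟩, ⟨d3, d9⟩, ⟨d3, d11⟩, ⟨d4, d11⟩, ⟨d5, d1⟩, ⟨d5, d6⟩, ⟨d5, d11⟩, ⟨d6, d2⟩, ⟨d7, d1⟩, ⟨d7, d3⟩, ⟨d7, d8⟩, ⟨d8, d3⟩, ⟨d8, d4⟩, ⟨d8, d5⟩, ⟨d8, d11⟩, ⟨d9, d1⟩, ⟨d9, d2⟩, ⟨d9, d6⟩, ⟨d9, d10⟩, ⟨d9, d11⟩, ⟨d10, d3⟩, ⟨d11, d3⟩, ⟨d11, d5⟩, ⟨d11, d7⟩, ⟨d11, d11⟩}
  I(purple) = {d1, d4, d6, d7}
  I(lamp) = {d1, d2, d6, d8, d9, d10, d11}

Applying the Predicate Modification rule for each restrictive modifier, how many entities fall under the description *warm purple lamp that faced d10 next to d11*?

0

⟦that faced d10⟧ = {x : ⟨x, d10⟩ ∈ ⟦faced⟧} = {d1, d2, d4, d6, d7, d8}
⟦next to d11⟧ = {x : ⟨x, d11⟩ ∈ ⟦next to⟧} = {d1, d2, d3, d4, d5, d8, d9, d11}
⟦lamp⟧ = {d1, d2, d6, d8, d9, d10, d11}
… ∩ ⟦that faced d10⟧ = {d1, d2, d6, d8, d9, d10, d11} ∩ {d1, d2, d4, d6, d7, d8} = {d1, d2, d6, d8}
… ∩ ⟦next to d11⟧ = {d1, d2, d6, d8} ∩ {d1, d2, d3, d4, d5, d8, d9, d11} = {d1, d2, d8}
… ∩ ⟦warm⟧ = {d1, d2, d8} ∩ {d2, d3, d4, d6, d7, d8, d9, d10} = {d2, d8}
… ∩ ⟦purple⟧ = {d2, d8} ∩ {d1, d4, d6, d7} = ∅
⟦warm purple lamp that faced d10 next to d11⟧ = ∅, so the cardinality is 0.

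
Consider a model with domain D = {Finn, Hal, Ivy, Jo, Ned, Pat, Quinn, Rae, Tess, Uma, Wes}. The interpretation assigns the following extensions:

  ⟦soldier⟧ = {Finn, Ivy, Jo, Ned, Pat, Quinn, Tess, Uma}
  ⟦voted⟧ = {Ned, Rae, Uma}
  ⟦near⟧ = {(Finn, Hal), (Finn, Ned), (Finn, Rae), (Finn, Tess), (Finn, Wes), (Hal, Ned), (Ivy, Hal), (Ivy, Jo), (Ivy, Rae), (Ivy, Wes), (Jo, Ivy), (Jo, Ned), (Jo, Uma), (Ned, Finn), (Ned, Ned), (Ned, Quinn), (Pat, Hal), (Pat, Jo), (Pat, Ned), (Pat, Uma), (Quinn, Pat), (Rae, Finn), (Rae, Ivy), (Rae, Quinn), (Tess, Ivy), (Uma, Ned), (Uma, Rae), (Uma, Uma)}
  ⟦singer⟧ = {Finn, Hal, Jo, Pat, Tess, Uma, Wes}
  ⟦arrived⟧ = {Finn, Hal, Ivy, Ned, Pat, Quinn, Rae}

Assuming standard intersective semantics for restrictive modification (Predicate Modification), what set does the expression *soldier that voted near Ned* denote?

⟦that voted⟧ = ⟦voted⟧ = {Ned, Rae, Uma}
⟦near Ned⟧ = {x : ⟨x, Ned⟩ ∈ ⟦near⟧} = {Finn, Hal, Jo, Ned, Pat, Uma}
⟦soldier⟧ = {Finn, Ivy, Jo, Ned, Pat, Quinn, Tess, Uma}
… ∩ ⟦that voted⟧ = {Finn, Ivy, Jo, Ned, Pat, Quinn, Tess, Uma} ∩ {Ned, Rae, Uma} = {Ned, Uma}
… ∩ ⟦near Ned⟧ = {Ned, Uma} ∩ {Finn, Hal, Jo, Ned, Pat, Uma} = {Ned, Uma}
So ⟦soldier that voted near Ned⟧ = {Ned, Uma}.

{Ned, Uma}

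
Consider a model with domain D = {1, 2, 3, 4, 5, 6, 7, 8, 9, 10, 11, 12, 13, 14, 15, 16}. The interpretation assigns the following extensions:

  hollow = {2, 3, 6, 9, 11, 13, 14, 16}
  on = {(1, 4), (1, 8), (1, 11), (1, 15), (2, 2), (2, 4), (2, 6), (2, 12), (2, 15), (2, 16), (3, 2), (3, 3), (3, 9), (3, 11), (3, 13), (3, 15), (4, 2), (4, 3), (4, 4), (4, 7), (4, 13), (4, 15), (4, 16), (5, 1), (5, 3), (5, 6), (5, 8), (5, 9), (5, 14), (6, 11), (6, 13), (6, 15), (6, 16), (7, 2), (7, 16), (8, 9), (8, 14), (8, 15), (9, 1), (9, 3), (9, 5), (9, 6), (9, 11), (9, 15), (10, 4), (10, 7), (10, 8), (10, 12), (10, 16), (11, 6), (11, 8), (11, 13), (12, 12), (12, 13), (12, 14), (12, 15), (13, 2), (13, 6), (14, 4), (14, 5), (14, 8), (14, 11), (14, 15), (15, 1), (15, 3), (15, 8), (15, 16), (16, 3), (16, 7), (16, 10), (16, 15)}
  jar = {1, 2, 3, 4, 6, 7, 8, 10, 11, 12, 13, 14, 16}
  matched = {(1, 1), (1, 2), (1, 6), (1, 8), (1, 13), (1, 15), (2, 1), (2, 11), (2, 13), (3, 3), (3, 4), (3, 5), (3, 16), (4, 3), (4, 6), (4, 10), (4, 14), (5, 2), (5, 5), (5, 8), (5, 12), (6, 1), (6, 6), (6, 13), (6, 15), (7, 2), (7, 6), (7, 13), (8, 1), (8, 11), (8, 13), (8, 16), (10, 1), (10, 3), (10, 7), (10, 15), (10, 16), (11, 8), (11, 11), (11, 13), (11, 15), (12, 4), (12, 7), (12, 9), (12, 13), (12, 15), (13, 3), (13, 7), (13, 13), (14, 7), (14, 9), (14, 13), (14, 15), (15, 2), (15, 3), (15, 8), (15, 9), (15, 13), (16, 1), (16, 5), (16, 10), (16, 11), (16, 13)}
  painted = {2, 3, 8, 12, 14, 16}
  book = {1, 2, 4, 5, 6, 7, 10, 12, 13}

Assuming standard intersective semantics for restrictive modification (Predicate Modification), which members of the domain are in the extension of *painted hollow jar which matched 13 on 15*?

{2, 14, 16}

⟦which matched 13⟧ = {x : ⟨x, 13⟩ ∈ ⟦matched⟧} = {1, 2, 6, 7, 8, 11, 12, 13, 14, 15, 16}
⟦on 15⟧ = {x : ⟨x, 15⟩ ∈ ⟦on⟧} = {1, 2, 3, 4, 6, 8, 9, 12, 14, 16}
⟦jar⟧ = {1, 2, 3, 4, 6, 7, 8, 10, 11, 12, 13, 14, 16}
… ∩ ⟦which matched 13⟧ = {1, 2, 3, 4, 6, 7, 8, 10, 11, 12, 13, 14, 16} ∩ {1, 2, 6, 7, 8, 11, 12, 13, 14, 15, 16} = {1, 2, 6, 7, 8, 11, 12, 13, 14, 16}
… ∩ ⟦on 15⟧ = {1, 2, 6, 7, 8, 11, 12, 13, 14, 16} ∩ {1, 2, 3, 4, 6, 8, 9, 12, 14, 16} = {1, 2, 6, 8, 12, 14, 16}
… ∩ ⟦painted⟧ = {1, 2, 6, 8, 12, 14, 16} ∩ {2, 3, 8, 12, 14, 16} = {2, 8, 12, 14, 16}
… ∩ ⟦hollow⟧ = {2, 8, 12, 14, 16} ∩ {2, 3, 6, 9, 11, 13, 14, 16} = {2, 14, 16}
So ⟦painted hollow jar which matched 13 on 15⟧ = {2, 14, 16}.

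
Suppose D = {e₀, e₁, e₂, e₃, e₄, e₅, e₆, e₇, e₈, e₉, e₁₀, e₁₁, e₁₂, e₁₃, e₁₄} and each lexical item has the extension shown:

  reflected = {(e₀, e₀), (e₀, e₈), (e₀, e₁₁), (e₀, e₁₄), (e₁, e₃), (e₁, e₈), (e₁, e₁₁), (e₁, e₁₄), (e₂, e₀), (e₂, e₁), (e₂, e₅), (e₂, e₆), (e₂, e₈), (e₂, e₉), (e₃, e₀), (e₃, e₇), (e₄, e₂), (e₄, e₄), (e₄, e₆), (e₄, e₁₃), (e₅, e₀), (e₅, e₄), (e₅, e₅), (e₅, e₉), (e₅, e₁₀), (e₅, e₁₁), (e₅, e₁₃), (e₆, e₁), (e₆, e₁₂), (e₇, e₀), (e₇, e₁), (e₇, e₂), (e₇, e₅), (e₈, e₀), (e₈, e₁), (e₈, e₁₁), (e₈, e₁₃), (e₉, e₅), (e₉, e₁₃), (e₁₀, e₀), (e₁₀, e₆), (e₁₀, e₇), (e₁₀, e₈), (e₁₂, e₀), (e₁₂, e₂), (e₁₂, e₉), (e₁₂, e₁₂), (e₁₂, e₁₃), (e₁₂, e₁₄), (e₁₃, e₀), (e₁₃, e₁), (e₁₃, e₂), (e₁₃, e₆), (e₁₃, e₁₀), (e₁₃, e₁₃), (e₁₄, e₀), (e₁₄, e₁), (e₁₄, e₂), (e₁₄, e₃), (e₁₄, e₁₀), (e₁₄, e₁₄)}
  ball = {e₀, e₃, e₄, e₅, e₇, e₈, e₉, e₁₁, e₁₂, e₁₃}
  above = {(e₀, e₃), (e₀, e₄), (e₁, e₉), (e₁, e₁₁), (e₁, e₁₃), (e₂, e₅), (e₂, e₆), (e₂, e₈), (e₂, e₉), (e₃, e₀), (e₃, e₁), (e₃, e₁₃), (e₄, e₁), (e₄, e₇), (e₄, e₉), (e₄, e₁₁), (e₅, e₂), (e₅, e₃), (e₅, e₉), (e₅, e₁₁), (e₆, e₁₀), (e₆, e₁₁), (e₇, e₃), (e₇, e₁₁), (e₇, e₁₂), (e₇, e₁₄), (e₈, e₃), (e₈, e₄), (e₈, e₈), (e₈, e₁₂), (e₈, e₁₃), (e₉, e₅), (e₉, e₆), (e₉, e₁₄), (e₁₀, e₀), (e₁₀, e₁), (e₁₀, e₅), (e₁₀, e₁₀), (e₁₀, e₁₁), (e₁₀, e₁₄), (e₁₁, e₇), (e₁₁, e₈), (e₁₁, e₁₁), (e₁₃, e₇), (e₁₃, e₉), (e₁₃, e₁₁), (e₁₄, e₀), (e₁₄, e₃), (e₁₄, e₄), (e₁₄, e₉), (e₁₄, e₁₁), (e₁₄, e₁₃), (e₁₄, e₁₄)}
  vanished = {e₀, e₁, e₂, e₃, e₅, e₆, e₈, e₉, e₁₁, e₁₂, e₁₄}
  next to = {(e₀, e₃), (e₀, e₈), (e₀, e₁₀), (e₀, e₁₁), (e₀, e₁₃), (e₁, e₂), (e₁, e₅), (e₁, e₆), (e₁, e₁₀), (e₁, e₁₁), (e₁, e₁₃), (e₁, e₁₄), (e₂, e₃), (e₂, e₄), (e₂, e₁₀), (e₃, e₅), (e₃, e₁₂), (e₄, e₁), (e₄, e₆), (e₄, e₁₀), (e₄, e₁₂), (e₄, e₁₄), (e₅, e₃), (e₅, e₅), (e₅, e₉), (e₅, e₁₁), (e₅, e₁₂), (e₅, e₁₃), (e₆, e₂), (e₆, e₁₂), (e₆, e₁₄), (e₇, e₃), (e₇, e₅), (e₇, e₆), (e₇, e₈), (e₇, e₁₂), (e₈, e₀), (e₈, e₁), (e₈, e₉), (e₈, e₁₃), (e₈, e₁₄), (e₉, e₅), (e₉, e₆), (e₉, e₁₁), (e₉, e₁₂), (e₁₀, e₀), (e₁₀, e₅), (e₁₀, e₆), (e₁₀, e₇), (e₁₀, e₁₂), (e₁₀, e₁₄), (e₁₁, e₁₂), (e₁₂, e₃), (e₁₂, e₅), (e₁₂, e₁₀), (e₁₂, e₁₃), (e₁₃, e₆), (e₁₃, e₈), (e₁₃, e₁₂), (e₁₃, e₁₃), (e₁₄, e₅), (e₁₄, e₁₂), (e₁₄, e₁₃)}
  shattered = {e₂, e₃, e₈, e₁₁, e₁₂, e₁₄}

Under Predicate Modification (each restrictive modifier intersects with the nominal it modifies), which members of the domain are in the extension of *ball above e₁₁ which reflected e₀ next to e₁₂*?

{e₅, e₇, e₁₃}

⟦above e₁₁⟧ = {x : ⟨x, e₁₁⟩ ∈ ⟦above⟧} = {e₁, e₄, e₅, e₆, e₇, e₁₀, e₁₁, e₁₃, e₁₄}
⟦which reflected e₀⟧ = {x : ⟨x, e₀⟩ ∈ ⟦reflected⟧} = {e₀, e₂, e₃, e₅, e₇, e₈, e₁₀, e₁₂, e₁₃, e₁₄}
⟦next to e₁₂⟧ = {x : ⟨x, e₁₂⟩ ∈ ⟦next to⟧} = {e₃, e₄, e₅, e₆, e₇, e₉, e₁₀, e₁₁, e₁₃, e₁₄}
⟦ball⟧ = {e₀, e₃, e₄, e₅, e₇, e₈, e₉, e₁₁, e₁₂, e₁₃}
… ∩ ⟦above e₁₁⟧ = {e₀, e₃, e₄, e₅, e₇, e₈, e₉, e₁₁, e₁₂, e₁₃} ∩ {e₁, e₄, e₅, e₆, e₇, e₁₀, e₁₁, e₁₃, e₁₄} = {e₄, e₅, e₇, e₁₁, e₁₃}
… ∩ ⟦which reflected e₀⟧ = {e₄, e₅, e₇, e₁₁, e₁₃} ∩ {e₀, e₂, e₃, e₅, e₇, e₈, e₁₀, e₁₂, e₁₃, e₁₄} = {e₅, e₇, e₁₃}
… ∩ ⟦next to e₁₂⟧ = {e₅, e₇, e₁₃} ∩ {e₃, e₄, e₅, e₆, e₇, e₉, e₁₀, e₁₁, e₁₃, e₁₄} = {e₅, e₇, e₁₃}
So ⟦ball above e₁₁ which reflected e₀ next to e₁₂⟧ = {e₅, e₇, e₁₃}.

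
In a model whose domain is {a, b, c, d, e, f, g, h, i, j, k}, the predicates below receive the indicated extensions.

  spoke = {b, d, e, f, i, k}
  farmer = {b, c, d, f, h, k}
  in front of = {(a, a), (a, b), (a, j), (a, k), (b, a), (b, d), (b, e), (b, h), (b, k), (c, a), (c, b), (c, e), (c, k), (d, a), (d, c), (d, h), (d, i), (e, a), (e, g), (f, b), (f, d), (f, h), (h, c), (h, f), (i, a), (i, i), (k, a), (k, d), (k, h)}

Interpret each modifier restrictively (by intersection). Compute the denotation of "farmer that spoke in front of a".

⟦that spoke⟧ = ⟦spoke⟧ = {b, d, e, f, i, k}
⟦in front of a⟧ = {x : ⟨x, a⟩ ∈ ⟦in front of⟧} = {a, b, c, d, e, i, k}
⟦farmer⟧ = {b, c, d, f, h, k}
… ∩ ⟦that spoke⟧ = {b, c, d, f, h, k} ∩ {b, d, e, f, i, k} = {b, d, f, k}
… ∩ ⟦in front of a⟧ = {b, d, f, k} ∩ {a, b, c, d, e, i, k} = {b, d, k}
So ⟦farmer that spoke in front of a⟧ = {b, d, k}.

{b, d, k}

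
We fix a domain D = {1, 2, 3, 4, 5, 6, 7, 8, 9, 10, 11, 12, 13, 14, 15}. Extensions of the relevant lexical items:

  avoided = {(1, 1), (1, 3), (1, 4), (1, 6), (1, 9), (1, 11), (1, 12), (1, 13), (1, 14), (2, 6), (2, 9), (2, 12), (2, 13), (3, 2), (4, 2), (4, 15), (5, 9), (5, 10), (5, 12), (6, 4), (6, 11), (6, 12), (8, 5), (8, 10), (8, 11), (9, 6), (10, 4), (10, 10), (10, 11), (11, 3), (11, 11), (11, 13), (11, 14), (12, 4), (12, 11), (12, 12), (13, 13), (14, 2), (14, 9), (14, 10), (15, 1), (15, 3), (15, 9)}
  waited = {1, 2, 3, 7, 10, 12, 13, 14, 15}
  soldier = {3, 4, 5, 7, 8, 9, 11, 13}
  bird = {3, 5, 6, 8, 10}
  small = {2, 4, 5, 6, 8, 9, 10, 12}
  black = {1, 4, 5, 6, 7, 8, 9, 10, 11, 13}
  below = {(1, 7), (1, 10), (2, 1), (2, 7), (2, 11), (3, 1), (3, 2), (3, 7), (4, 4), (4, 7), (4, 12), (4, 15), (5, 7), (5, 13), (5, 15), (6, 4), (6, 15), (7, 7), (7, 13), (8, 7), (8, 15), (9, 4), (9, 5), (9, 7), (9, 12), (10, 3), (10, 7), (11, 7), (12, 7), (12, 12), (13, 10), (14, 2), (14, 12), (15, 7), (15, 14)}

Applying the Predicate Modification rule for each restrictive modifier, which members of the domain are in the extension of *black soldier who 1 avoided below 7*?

{4, 9, 11}

⟦who 1 avoided⟧ = {x : ⟨1, x⟩ ∈ ⟦avoided⟧} = {1, 3, 4, 6, 9, 11, 12, 13, 14}
⟦below 7⟧ = {x : ⟨x, 7⟩ ∈ ⟦below⟧} = {1, 2, 3, 4, 5, 7, 8, 9, 10, 11, 12, 15}
⟦soldier⟧ = {3, 4, 5, 7, 8, 9, 11, 13}
… ∩ ⟦who 1 avoided⟧ = {3, 4, 5, 7, 8, 9, 11, 13} ∩ {1, 3, 4, 6, 9, 11, 12, 13, 14} = {3, 4, 9, 11, 13}
… ∩ ⟦below 7⟧ = {3, 4, 9, 11, 13} ∩ {1, 2, 3, 4, 5, 7, 8, 9, 10, 11, 12, 15} = {3, 4, 9, 11}
… ∩ ⟦black⟧ = {3, 4, 9, 11} ∩ {1, 4, 5, 6, 7, 8, 9, 10, 11, 13} = {4, 9, 11}
So ⟦black soldier who 1 avoided below 7⟧ = {4, 9, 11}.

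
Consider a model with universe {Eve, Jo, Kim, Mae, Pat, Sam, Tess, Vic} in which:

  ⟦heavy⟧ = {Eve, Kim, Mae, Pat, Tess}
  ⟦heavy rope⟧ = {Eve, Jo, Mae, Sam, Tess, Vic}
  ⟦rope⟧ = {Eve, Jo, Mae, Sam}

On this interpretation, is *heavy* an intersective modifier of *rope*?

⟦heavy⟧ ∩ ⟦rope⟧ = {Eve, Kim, Mae, Pat, Tess} ∩ {Eve, Jo, Mae, Sam} = {Eve, Mae}
Observed ⟦heavy rope⟧ = {Eve, Jo, Mae, Sam, Tess, Vic}.
These differ, so the modifier is not intersective in this model.

no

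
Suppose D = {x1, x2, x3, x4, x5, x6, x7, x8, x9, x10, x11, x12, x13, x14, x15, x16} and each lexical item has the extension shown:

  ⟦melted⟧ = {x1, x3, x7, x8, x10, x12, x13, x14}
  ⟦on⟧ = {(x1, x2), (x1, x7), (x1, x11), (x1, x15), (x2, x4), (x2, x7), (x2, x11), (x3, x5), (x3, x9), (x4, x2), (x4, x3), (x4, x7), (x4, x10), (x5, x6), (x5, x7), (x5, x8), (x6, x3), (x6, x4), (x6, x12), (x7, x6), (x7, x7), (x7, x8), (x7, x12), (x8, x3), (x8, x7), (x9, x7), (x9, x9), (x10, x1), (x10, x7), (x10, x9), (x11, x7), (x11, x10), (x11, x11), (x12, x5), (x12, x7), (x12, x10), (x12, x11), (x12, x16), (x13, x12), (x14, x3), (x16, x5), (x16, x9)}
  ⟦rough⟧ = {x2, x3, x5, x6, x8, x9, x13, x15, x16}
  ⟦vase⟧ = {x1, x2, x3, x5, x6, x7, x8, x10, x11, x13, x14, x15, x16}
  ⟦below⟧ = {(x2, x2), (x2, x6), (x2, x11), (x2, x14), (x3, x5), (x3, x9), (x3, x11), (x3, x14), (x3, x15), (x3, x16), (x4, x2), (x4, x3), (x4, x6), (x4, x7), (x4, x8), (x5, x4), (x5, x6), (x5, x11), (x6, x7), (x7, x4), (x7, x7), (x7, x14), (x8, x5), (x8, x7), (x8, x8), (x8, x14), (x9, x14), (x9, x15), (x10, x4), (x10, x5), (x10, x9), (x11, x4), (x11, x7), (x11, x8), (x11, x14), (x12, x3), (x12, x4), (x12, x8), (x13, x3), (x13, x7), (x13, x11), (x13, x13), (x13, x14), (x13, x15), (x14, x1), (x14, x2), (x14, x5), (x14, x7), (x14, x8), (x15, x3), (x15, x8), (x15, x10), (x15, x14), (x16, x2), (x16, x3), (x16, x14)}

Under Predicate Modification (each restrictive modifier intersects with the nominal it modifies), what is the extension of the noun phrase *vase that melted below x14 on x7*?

{x7, x8}

⟦that melted⟧ = ⟦melted⟧ = {x1, x3, x7, x8, x10, x12, x13, x14}
⟦below x14⟧ = {x : ⟨x, x14⟩ ∈ ⟦below⟧} = {x2, x3, x7, x8, x9, x11, x13, x15, x16}
⟦on x7⟧ = {x : ⟨x, x7⟩ ∈ ⟦on⟧} = {x1, x2, x4, x5, x7, x8, x9, x10, x11, x12}
⟦vase⟧ = {x1, x2, x3, x5, x6, x7, x8, x10, x11, x13, x14, x15, x16}
… ∩ ⟦that melted⟧ = {x1, x2, x3, x5, x6, x7, x8, x10, x11, x13, x14, x15, x16} ∩ {x1, x3, x7, x8, x10, x12, x13, x14} = {x1, x3, x7, x8, x10, x13, x14}
… ∩ ⟦below x14⟧ = {x1, x3, x7, x8, x10, x13, x14} ∩ {x2, x3, x7, x8, x9, x11, x13, x15, x16} = {x3, x7, x8, x13}
… ∩ ⟦on x7⟧ = {x3, x7, x8, x13} ∩ {x1, x2, x4, x5, x7, x8, x9, x10, x11, x12} = {x7, x8}
So ⟦vase that melted below x14 on x7⟧ = {x7, x8}.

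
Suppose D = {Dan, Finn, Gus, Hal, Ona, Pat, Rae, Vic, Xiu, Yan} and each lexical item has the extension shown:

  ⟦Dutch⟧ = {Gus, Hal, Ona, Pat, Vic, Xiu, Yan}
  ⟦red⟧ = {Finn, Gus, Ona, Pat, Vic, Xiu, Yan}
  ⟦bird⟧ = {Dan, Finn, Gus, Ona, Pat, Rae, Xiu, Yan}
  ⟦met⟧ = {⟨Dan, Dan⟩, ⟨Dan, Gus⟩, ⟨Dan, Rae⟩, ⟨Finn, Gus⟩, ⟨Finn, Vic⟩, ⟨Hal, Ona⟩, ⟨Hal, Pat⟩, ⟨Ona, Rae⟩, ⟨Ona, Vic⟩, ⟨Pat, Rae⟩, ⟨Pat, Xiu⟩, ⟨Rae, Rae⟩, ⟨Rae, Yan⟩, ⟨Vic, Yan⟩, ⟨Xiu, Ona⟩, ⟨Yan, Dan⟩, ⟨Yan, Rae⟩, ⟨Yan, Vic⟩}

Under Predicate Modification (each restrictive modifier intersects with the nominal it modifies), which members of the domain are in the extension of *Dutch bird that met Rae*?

{Ona, Pat, Yan}

⟦that met Rae⟧ = {x : ⟨x, Rae⟩ ∈ ⟦met⟧} = {Dan, Ona, Pat, Rae, Yan}
⟦bird⟧ = {Dan, Finn, Gus, Ona, Pat, Rae, Xiu, Yan}
… ∩ ⟦that met Rae⟧ = {Dan, Finn, Gus, Ona, Pat, Rae, Xiu, Yan} ∩ {Dan, Ona, Pat, Rae, Yan} = {Dan, Ona, Pat, Rae, Yan}
… ∩ ⟦Dutch⟧ = {Dan, Ona, Pat, Rae, Yan} ∩ {Gus, Hal, Ona, Pat, Vic, Xiu, Yan} = {Ona, Pat, Yan}
So ⟦Dutch bird that met Rae⟧ = {Ona, Pat, Yan}.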